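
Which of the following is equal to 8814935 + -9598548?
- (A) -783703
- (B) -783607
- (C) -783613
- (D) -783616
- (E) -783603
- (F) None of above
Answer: C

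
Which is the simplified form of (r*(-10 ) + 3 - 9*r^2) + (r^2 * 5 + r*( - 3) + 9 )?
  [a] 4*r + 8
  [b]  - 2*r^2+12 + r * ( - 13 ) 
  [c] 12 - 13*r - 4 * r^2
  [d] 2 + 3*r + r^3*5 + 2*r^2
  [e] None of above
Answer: c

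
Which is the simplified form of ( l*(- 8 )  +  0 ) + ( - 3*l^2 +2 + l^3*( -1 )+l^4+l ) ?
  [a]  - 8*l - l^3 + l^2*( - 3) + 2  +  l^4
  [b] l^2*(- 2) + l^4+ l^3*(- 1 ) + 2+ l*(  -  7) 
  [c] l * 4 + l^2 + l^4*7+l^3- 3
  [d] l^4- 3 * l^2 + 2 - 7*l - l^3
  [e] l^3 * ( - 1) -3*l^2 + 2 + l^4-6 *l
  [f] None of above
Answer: d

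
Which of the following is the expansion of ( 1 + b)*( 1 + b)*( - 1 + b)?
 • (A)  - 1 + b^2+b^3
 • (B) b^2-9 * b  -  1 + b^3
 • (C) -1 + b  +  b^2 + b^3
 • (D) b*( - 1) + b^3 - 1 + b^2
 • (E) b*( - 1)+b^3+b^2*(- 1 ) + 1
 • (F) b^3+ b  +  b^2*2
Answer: D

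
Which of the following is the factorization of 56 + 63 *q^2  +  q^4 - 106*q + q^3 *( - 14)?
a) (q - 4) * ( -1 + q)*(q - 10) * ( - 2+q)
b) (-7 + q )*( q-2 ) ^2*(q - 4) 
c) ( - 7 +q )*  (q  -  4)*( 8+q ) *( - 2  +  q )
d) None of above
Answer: d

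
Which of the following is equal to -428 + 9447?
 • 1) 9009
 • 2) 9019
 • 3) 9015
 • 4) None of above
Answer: 2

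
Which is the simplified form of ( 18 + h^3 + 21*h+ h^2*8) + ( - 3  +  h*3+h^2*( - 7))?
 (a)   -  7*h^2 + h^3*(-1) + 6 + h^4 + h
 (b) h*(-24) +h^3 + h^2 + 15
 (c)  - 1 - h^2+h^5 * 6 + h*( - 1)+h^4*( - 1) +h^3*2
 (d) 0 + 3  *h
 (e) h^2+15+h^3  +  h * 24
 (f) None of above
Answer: e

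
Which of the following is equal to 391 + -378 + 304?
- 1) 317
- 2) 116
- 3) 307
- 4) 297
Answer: 1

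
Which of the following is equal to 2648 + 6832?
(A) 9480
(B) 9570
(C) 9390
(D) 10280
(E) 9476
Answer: A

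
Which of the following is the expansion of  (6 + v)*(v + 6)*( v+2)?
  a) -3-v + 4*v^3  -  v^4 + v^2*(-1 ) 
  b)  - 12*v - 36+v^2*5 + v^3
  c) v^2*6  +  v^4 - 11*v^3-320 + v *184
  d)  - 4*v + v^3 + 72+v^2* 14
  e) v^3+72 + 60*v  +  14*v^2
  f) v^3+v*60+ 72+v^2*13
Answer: e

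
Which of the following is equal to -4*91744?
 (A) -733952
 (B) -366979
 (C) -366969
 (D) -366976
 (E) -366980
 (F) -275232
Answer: D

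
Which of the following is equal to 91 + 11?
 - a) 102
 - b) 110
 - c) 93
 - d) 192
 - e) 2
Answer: a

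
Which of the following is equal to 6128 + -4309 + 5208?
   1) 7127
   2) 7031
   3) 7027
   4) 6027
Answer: 3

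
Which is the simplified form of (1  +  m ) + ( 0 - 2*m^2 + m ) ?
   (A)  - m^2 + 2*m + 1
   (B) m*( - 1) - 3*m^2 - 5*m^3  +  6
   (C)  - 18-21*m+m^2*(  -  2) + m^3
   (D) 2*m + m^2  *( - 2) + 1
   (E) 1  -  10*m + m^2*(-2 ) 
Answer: D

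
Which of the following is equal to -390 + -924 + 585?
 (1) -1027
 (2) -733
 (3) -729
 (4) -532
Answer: 3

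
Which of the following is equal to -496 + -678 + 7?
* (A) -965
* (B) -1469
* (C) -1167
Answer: C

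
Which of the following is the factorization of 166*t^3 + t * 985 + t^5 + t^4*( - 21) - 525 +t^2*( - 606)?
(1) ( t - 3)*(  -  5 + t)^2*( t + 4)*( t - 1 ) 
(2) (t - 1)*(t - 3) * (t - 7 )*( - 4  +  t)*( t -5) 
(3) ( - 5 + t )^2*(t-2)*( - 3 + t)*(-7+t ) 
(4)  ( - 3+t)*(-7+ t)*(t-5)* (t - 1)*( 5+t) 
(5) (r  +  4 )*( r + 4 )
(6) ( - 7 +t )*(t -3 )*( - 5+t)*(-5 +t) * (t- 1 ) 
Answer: 6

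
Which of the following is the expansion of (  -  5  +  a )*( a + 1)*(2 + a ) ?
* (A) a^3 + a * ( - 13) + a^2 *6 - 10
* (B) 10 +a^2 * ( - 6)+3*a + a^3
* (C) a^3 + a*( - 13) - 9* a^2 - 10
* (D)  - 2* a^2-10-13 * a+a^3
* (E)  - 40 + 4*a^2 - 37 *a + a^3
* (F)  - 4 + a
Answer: D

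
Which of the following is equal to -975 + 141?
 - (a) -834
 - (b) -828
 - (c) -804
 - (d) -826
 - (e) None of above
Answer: a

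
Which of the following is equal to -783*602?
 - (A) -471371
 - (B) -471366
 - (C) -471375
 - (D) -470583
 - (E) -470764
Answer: B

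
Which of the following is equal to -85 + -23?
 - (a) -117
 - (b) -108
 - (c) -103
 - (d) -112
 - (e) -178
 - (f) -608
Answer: b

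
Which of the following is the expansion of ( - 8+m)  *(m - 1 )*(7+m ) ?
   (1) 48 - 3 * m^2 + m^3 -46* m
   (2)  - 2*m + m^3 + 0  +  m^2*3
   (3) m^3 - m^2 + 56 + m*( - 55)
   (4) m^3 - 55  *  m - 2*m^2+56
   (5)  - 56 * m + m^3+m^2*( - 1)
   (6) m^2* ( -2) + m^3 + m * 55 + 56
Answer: 4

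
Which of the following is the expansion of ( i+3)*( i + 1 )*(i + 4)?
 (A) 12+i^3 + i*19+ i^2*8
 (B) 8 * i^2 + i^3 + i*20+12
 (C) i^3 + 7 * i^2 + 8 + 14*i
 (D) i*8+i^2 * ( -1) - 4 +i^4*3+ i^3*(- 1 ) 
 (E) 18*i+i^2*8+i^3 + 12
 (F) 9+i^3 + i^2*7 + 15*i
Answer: A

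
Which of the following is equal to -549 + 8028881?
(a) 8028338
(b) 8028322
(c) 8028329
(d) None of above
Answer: d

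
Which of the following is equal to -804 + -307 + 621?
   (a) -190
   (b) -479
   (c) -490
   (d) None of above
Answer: c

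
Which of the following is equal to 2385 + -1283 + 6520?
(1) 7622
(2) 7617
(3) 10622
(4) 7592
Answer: 1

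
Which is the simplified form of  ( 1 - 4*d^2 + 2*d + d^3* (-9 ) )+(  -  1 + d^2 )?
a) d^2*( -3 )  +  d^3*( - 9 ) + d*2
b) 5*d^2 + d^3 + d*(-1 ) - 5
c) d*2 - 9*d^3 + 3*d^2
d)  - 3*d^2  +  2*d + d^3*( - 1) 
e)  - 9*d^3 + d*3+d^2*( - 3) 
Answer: a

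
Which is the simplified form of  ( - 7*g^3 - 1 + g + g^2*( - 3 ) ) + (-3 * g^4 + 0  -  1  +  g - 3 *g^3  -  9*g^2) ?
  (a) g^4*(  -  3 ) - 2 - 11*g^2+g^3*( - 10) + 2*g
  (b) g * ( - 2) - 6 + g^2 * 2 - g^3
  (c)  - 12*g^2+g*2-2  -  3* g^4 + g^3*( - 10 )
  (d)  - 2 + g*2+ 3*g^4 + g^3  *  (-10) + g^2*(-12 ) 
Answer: c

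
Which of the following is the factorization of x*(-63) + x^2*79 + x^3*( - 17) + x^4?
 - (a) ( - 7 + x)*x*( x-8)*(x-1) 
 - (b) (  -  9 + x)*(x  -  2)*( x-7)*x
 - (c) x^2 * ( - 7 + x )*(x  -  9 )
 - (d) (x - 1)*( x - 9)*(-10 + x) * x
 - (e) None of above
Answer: e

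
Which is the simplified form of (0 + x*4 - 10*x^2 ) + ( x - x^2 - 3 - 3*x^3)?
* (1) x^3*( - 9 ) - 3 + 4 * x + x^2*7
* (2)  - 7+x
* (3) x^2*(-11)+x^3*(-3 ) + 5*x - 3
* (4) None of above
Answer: 3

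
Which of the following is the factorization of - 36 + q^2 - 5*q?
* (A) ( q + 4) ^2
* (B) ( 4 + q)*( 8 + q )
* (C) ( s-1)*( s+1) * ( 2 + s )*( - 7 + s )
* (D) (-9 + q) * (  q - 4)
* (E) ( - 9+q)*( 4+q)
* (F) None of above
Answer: E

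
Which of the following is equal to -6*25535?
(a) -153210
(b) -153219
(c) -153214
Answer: a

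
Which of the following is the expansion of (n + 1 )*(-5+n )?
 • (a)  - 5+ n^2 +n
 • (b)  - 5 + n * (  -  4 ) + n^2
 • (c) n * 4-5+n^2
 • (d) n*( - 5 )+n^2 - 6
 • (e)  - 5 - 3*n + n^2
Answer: b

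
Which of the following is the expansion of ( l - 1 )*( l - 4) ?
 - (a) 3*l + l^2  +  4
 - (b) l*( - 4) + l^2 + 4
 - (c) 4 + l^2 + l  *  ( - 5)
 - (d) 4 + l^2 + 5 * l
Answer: c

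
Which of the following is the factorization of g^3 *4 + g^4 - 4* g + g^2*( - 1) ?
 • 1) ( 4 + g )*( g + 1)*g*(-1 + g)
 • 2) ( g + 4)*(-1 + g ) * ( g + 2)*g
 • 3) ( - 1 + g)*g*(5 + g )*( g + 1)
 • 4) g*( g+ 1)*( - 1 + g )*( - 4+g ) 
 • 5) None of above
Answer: 1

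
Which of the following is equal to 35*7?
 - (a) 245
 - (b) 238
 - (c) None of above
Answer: a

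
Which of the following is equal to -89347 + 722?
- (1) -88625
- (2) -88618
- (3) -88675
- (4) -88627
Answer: 1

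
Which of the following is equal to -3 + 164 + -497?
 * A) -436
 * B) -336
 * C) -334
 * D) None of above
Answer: B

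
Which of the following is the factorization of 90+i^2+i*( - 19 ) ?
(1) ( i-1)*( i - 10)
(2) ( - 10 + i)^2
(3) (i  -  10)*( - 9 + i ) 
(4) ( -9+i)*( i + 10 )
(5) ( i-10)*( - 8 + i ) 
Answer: 3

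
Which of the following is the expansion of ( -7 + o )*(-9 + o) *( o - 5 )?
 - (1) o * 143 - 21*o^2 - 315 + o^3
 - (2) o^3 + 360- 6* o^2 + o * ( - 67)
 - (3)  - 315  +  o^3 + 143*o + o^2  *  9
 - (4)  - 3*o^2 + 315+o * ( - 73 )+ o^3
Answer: 1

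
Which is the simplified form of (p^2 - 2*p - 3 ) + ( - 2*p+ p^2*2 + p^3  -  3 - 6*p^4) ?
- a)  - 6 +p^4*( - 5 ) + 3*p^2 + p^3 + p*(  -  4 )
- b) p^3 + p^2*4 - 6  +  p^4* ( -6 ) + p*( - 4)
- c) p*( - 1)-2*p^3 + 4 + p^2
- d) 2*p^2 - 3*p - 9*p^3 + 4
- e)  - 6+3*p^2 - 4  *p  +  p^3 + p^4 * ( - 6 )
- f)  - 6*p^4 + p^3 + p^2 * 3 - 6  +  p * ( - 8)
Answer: e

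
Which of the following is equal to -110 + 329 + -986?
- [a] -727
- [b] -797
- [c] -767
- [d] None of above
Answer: c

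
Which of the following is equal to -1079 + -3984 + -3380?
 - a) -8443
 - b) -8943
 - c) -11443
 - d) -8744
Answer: a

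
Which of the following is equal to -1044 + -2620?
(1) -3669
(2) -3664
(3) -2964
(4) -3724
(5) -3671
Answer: 2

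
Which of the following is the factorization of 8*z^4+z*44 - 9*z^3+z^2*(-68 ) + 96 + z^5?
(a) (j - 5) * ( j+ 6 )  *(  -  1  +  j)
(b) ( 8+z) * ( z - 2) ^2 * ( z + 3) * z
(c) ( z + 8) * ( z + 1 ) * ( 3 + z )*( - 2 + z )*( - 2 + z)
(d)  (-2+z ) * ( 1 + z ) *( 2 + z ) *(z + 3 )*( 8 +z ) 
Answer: c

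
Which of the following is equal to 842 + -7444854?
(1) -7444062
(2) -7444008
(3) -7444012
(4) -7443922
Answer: 3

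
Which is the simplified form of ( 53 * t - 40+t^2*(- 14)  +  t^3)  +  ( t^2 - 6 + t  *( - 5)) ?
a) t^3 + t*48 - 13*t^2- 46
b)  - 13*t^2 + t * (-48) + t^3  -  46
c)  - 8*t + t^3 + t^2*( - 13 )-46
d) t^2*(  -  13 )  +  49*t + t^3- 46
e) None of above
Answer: a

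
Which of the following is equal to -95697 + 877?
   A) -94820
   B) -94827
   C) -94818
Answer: A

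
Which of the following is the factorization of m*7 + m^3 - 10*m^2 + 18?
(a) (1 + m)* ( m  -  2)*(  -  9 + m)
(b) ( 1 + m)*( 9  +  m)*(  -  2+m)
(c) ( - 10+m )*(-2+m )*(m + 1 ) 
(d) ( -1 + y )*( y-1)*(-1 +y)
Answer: a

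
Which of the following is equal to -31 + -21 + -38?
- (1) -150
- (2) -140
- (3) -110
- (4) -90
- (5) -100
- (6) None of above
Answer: 4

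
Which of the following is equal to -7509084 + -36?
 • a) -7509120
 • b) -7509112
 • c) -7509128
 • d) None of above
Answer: a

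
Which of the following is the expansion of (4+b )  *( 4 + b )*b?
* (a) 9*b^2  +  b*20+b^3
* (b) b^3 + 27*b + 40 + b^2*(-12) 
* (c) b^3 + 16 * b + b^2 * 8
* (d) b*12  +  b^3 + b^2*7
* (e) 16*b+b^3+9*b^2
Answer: c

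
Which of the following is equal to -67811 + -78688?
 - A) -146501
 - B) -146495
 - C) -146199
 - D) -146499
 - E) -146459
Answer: D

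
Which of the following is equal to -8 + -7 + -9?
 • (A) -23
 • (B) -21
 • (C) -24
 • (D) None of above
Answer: C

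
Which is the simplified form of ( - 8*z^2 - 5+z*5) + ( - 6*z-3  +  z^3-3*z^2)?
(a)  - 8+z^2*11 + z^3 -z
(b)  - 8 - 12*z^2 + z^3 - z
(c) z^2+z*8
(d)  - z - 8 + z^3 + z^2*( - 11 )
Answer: d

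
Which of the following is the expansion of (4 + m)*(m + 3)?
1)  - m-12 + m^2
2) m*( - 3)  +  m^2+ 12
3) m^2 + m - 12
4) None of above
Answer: 4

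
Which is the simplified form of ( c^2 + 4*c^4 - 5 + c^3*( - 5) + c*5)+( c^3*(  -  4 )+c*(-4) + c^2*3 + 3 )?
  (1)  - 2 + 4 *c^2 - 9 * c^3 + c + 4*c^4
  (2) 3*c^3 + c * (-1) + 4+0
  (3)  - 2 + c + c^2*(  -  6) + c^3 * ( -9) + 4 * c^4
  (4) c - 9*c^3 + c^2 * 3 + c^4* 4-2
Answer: 1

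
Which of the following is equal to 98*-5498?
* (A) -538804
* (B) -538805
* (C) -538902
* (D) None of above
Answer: A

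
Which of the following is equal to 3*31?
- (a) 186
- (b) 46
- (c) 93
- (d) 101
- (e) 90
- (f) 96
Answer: c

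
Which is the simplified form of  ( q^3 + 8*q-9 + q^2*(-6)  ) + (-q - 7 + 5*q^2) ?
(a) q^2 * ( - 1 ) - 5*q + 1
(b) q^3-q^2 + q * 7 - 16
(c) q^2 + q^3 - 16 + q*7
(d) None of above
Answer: b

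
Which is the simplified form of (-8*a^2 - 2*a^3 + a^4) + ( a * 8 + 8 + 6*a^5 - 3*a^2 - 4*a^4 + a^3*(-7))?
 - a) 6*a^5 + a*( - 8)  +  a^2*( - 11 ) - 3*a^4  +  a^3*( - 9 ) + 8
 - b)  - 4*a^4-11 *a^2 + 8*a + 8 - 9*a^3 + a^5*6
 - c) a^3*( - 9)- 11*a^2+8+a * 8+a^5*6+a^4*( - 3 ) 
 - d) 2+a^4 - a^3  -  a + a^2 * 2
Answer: c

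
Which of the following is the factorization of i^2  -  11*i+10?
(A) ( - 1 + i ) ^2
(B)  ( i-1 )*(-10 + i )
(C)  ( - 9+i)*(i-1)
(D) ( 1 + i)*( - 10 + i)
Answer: B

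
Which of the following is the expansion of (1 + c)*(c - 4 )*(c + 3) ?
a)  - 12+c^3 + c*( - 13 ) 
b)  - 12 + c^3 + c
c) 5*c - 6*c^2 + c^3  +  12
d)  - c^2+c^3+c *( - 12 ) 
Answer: a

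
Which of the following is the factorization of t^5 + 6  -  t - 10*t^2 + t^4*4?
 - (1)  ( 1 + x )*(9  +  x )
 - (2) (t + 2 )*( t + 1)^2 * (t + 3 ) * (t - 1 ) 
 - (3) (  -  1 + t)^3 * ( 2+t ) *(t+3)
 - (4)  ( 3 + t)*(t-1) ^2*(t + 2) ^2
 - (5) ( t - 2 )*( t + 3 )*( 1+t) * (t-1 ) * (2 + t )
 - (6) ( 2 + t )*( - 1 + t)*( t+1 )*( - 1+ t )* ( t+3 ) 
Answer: 6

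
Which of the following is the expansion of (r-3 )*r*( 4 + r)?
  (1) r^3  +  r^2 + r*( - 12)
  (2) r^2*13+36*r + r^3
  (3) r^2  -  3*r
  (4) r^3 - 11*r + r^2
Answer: 1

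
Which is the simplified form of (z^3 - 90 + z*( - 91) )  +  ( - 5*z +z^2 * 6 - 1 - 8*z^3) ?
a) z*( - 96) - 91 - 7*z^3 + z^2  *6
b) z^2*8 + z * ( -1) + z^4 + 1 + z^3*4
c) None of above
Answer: a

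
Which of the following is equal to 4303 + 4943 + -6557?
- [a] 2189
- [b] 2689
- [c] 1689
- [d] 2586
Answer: b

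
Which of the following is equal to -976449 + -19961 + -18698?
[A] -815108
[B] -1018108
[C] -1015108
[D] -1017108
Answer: C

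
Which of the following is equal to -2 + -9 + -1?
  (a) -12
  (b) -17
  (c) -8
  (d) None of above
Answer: a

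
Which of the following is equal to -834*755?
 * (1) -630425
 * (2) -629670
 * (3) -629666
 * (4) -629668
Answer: 2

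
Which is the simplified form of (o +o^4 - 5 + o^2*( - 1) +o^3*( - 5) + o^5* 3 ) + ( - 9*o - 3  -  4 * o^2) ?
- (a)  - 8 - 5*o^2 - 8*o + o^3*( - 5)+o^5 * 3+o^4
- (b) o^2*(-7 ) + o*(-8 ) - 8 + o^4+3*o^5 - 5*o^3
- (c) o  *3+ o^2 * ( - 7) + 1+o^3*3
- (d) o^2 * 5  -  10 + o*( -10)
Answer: a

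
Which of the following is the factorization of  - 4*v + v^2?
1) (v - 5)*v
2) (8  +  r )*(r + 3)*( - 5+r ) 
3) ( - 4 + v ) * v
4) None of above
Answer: 3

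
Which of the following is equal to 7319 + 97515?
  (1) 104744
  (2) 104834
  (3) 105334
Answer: 2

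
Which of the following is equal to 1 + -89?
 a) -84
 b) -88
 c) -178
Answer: b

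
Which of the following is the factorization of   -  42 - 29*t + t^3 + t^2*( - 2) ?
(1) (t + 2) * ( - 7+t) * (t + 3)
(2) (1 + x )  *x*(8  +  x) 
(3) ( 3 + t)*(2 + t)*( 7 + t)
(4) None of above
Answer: 1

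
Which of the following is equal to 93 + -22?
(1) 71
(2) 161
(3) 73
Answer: 1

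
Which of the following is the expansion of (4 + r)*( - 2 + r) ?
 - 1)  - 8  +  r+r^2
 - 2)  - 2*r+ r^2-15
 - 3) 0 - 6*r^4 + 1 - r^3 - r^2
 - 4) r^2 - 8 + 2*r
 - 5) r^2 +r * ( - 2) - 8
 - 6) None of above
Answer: 4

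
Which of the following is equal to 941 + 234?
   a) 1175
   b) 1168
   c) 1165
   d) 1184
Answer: a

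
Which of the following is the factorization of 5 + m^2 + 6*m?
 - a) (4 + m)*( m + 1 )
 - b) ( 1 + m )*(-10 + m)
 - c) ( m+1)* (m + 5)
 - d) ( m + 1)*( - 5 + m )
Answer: c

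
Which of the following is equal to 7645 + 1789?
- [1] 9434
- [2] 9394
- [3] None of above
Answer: 1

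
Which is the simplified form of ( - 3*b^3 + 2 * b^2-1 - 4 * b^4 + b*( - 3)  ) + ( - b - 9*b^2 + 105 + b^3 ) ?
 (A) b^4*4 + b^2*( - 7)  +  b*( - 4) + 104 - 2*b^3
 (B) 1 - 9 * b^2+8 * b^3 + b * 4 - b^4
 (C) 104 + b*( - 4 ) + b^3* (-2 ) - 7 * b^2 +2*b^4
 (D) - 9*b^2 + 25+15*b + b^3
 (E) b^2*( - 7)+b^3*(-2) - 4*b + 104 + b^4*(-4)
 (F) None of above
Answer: E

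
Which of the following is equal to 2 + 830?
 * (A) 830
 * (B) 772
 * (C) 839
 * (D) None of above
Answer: D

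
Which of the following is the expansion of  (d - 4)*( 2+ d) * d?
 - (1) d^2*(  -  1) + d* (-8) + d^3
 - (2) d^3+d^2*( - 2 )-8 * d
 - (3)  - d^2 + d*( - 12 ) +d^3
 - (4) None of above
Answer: 2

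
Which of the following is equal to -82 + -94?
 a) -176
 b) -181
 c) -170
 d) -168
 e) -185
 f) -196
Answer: a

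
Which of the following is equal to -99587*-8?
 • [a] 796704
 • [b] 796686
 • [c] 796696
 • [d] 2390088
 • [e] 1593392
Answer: c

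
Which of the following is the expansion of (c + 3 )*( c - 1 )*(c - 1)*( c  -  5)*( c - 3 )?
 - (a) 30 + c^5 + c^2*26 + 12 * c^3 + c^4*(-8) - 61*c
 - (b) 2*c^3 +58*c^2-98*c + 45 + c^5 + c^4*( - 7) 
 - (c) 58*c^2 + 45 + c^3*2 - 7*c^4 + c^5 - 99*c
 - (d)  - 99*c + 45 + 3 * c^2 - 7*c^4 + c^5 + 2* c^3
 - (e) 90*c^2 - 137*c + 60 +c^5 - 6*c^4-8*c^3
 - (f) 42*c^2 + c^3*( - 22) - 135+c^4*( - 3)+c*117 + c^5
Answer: c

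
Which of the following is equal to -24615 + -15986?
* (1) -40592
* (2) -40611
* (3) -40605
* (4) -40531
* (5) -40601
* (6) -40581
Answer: 5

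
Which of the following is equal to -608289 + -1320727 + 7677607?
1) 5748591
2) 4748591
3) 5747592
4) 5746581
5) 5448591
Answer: 1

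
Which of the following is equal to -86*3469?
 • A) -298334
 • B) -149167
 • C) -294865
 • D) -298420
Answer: A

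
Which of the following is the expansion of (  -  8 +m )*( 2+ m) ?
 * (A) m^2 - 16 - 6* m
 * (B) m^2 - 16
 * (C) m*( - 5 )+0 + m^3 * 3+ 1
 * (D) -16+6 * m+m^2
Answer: A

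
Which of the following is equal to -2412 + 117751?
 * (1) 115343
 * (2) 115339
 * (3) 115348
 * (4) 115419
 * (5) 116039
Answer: 2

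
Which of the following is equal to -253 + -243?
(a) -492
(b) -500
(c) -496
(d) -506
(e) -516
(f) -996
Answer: c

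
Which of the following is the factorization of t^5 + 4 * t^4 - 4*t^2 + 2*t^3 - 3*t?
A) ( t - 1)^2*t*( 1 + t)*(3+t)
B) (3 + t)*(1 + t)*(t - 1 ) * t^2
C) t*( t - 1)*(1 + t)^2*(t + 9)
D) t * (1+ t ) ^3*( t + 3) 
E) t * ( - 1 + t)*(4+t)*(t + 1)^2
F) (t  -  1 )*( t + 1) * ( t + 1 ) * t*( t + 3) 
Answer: F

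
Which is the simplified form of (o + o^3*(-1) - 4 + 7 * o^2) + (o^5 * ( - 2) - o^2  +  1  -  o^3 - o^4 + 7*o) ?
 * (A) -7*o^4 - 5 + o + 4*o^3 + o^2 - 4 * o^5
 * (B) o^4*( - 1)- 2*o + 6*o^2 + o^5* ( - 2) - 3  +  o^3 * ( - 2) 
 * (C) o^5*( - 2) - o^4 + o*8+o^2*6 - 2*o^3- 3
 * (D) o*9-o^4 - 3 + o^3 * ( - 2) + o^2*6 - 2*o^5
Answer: C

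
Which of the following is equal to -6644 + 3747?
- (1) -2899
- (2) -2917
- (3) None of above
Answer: 3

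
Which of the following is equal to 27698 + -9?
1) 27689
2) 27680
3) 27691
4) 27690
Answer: 1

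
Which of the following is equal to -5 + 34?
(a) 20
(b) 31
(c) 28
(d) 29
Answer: d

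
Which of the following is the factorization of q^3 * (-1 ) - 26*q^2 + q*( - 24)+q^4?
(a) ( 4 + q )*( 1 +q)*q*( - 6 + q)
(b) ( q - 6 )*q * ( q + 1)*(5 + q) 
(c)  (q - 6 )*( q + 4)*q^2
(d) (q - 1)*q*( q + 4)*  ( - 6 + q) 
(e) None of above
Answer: a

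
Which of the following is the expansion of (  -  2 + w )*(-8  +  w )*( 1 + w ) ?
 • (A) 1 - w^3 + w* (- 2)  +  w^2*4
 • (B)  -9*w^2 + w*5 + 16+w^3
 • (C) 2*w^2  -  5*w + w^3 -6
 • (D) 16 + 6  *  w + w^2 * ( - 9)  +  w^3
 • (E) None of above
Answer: D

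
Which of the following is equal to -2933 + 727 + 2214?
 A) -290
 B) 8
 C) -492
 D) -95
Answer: B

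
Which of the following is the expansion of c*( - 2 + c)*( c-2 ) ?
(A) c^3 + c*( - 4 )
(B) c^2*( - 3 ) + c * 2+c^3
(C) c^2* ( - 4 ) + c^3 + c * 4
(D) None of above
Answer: C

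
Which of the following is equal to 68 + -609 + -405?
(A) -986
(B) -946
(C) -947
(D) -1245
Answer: B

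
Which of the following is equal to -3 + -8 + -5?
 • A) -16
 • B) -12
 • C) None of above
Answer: A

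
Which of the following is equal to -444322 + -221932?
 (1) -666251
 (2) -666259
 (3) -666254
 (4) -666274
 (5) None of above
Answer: 3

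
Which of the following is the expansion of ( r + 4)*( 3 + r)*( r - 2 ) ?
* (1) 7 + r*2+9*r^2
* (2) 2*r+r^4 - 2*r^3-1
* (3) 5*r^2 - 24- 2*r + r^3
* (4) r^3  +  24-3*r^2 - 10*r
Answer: 3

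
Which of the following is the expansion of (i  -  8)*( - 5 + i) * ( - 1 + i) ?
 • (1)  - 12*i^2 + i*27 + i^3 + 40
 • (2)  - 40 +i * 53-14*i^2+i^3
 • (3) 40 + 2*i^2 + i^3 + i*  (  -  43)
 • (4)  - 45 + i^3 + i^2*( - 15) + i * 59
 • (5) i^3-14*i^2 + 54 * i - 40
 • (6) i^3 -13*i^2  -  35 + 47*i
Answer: 2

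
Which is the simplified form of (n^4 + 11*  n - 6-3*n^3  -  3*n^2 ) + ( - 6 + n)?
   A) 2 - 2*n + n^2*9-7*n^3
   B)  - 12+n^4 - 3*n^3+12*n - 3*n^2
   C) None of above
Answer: B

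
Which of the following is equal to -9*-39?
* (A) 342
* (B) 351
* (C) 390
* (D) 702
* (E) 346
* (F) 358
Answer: B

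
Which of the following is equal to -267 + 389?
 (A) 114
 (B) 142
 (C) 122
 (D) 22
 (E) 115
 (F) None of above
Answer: C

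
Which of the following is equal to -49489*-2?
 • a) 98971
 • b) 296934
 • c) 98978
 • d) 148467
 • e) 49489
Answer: c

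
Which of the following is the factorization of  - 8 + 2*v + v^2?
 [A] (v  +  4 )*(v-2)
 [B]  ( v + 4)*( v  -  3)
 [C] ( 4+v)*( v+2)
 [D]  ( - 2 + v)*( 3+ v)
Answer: A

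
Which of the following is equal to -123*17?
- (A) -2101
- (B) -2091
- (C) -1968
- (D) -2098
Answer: B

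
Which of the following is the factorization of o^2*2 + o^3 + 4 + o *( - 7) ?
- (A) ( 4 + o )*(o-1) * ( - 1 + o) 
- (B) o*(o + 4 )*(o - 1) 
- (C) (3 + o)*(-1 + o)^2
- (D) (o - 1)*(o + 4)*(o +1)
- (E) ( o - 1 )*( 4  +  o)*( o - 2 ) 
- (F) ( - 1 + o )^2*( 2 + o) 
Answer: A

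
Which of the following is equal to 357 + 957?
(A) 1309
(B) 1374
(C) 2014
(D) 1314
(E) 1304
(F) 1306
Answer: D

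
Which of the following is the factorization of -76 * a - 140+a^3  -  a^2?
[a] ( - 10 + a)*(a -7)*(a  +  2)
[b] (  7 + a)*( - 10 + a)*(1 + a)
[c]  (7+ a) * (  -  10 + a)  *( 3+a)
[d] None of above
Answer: d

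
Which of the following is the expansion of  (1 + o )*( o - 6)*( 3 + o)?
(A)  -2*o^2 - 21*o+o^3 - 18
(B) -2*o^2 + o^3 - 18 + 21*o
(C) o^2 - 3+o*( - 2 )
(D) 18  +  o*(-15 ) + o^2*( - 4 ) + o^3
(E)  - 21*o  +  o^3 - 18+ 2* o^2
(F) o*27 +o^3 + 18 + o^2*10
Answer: A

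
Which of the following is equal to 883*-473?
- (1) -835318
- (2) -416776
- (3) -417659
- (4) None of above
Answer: 3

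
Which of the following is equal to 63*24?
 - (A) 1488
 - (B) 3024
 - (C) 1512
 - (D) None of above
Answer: C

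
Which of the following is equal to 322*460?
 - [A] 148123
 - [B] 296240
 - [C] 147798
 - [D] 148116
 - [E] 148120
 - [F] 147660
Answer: E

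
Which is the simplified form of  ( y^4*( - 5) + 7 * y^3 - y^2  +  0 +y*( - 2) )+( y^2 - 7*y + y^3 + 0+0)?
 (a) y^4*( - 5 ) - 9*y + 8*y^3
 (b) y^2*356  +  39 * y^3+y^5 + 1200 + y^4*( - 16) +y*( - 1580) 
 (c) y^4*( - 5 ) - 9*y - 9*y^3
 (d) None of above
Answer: a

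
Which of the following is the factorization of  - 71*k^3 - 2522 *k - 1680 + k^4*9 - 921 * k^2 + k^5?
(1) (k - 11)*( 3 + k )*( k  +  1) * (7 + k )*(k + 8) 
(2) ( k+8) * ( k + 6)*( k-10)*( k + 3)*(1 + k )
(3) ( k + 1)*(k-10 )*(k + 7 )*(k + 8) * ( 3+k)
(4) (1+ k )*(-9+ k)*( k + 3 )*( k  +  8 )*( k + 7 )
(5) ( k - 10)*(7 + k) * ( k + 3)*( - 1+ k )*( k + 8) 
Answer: 3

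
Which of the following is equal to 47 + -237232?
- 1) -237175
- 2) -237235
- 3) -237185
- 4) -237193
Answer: 3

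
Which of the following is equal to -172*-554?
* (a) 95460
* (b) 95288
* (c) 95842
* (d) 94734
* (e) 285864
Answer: b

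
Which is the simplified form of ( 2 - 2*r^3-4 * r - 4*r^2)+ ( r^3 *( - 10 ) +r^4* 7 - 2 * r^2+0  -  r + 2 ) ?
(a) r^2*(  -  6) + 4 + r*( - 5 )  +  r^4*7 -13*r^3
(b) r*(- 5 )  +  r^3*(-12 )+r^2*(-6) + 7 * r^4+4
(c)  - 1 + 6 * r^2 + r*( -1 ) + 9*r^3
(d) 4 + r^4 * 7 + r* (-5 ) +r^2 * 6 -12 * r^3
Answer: b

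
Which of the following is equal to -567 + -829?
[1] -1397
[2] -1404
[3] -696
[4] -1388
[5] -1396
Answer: 5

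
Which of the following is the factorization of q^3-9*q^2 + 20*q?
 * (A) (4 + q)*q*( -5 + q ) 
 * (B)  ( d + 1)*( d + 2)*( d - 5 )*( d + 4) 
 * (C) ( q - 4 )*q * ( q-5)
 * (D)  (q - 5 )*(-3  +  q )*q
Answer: C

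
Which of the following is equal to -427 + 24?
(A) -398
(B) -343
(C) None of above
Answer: C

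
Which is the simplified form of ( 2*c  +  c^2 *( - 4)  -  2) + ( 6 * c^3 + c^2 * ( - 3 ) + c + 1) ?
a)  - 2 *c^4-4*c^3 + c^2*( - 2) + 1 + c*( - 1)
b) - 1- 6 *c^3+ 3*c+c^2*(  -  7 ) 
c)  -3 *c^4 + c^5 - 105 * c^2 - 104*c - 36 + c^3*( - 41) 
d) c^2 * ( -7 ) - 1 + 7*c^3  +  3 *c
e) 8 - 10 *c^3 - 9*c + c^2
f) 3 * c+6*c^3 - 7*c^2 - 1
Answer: f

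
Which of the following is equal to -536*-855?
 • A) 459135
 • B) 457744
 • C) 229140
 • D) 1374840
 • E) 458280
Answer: E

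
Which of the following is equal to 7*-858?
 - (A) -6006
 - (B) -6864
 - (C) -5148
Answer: A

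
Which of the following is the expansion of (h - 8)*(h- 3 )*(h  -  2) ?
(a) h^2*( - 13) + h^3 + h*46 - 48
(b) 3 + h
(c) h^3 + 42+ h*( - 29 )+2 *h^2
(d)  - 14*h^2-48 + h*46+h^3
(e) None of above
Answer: a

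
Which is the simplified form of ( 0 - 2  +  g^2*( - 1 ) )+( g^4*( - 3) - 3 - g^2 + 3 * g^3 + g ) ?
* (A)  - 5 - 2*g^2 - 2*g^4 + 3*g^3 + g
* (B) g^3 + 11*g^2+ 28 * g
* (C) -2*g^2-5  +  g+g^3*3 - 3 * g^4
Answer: C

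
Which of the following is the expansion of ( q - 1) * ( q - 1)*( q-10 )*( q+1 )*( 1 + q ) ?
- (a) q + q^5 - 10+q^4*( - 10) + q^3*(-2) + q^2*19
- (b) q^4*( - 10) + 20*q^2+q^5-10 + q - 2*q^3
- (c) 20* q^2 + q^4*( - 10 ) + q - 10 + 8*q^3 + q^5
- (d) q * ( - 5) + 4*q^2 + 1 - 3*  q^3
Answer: b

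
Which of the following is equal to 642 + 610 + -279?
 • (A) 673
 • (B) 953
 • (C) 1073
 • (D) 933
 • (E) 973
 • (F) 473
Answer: E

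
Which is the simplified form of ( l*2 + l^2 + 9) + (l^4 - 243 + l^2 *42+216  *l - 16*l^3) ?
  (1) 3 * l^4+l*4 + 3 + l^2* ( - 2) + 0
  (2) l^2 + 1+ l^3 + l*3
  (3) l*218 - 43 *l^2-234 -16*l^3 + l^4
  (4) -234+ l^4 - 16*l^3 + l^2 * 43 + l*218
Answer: 4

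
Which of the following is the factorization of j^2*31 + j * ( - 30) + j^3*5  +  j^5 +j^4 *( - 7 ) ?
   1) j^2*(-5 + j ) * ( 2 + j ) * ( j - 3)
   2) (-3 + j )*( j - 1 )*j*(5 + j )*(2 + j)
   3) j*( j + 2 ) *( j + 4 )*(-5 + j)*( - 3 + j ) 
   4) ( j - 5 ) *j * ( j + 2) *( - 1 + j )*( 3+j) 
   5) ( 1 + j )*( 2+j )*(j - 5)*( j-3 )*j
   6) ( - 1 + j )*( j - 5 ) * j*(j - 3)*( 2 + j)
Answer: 6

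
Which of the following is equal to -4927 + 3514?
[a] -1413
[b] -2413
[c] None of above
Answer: a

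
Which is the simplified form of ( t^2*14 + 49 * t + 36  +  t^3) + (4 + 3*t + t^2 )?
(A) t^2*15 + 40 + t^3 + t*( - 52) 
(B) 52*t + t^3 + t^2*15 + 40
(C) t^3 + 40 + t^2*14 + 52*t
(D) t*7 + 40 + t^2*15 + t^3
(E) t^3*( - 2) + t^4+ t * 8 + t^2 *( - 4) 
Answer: B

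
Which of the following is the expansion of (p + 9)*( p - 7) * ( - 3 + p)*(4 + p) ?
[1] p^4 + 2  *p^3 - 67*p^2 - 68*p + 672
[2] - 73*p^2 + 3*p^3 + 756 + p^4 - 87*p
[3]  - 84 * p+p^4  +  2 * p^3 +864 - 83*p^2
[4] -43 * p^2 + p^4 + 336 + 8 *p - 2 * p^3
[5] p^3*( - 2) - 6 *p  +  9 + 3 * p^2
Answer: 2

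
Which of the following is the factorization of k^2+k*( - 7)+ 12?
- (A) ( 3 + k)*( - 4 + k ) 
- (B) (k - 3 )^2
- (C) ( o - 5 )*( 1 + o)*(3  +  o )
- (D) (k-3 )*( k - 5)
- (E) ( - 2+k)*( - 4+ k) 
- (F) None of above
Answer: F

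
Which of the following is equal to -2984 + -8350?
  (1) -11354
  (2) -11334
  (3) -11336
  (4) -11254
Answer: 2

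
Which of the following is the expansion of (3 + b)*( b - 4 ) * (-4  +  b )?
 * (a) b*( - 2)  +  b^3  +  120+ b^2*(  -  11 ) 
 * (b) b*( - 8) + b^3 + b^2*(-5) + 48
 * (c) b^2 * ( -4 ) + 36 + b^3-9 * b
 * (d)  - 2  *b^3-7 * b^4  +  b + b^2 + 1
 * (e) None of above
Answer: b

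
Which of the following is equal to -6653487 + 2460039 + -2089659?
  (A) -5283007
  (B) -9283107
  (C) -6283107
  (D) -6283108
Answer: C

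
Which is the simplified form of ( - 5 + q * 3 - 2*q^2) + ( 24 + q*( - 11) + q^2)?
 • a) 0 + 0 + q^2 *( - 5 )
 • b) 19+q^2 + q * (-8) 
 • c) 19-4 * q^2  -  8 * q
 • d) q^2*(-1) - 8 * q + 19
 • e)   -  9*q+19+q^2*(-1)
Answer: d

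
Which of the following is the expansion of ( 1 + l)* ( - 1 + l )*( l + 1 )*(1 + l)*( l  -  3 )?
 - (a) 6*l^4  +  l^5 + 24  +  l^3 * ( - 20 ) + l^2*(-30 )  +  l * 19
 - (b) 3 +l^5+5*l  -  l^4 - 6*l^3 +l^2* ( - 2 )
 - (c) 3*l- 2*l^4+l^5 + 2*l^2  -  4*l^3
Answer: b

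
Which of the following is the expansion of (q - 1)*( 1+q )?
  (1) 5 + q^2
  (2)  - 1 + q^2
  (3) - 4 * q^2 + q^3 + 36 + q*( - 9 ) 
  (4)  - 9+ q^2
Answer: 2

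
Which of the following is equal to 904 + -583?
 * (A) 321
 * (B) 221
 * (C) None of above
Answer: A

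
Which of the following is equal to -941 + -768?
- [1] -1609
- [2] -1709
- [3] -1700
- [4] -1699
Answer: 2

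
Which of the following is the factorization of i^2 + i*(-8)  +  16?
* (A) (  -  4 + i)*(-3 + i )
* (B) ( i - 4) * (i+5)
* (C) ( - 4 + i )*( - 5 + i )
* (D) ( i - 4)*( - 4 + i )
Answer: D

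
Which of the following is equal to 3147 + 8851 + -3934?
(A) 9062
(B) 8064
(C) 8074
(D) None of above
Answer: B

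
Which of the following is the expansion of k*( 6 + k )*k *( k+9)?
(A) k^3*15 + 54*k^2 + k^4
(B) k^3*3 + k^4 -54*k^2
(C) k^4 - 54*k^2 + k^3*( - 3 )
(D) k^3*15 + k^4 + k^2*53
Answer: A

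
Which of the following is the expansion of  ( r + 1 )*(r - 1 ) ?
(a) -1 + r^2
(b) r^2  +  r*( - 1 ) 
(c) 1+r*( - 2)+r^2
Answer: a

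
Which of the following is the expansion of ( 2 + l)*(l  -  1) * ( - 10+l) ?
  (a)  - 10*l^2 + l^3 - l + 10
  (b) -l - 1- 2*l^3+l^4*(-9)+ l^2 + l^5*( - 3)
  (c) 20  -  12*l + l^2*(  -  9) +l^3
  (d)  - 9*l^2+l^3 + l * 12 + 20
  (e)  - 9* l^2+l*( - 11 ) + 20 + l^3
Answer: c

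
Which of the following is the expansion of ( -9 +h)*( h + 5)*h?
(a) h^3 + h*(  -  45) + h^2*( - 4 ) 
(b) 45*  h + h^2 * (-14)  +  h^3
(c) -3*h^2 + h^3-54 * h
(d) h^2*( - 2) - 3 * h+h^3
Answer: a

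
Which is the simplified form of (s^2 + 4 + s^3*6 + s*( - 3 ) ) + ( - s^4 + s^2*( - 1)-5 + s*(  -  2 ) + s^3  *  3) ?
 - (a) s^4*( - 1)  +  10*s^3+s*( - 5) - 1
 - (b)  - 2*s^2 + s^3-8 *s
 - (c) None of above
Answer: c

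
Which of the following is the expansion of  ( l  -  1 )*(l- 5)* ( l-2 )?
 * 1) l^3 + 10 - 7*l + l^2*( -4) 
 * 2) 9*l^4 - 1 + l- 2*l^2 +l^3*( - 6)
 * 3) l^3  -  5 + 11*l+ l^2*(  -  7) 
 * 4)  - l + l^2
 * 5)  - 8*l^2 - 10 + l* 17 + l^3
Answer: 5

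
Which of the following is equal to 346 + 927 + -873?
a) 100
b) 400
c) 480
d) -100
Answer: b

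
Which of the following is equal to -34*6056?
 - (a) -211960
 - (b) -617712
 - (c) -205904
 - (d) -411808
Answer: c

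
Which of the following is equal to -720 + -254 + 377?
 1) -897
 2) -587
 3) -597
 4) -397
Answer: 3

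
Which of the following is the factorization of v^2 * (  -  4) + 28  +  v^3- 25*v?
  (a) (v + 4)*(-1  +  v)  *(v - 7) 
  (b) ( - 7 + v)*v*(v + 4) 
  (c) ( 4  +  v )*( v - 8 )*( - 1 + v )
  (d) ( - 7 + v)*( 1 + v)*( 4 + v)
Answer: a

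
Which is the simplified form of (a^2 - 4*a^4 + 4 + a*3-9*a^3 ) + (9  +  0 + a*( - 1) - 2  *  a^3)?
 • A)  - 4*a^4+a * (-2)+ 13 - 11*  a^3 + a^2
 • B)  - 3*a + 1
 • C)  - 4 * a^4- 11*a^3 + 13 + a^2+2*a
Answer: C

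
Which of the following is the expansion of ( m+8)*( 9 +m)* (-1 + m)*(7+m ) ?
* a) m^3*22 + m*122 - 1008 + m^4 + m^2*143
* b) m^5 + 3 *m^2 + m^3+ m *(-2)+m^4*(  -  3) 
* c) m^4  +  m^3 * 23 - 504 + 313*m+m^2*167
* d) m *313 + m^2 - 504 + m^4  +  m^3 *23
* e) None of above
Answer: c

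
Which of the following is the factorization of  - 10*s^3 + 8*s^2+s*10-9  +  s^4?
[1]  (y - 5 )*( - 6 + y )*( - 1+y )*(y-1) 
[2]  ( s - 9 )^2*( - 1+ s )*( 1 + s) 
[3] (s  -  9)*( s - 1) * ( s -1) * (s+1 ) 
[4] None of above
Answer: 3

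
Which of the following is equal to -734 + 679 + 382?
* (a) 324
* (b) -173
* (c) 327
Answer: c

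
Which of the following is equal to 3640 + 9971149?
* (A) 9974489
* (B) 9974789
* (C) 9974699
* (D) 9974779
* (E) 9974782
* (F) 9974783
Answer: B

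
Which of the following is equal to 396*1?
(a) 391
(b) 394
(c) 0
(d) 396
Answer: d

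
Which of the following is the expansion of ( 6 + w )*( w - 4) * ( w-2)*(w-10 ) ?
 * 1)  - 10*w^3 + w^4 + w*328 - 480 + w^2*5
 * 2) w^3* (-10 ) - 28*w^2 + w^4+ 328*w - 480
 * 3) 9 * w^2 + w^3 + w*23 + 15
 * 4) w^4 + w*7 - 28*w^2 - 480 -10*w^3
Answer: 2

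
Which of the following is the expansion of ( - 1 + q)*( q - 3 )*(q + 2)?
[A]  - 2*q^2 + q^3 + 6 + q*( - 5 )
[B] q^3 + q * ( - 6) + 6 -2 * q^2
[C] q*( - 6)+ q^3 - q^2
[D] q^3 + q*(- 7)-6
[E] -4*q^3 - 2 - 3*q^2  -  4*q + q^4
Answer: A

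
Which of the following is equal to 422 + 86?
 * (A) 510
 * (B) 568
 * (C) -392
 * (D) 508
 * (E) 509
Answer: D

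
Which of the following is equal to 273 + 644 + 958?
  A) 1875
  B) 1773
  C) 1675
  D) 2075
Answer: A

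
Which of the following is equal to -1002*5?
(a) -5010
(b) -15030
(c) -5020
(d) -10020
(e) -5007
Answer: a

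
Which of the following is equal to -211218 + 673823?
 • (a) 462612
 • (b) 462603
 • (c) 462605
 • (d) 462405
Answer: c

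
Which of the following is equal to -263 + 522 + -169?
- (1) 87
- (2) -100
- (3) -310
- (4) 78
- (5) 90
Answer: 5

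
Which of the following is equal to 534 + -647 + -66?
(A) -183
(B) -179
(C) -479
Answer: B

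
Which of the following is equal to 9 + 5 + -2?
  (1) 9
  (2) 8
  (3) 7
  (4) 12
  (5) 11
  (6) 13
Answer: 4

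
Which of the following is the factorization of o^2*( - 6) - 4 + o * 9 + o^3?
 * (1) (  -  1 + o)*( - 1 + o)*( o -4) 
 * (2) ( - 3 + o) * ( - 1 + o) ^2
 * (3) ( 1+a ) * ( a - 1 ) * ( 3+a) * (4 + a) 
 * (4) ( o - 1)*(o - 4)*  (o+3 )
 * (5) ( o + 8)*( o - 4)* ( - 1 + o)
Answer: 1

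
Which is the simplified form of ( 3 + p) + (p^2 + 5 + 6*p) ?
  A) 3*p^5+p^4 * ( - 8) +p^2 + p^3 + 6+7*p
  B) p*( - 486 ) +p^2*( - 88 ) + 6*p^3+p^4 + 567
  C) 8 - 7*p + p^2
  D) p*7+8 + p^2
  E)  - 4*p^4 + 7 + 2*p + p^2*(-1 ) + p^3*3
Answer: D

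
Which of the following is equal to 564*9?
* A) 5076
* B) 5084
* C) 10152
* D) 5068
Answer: A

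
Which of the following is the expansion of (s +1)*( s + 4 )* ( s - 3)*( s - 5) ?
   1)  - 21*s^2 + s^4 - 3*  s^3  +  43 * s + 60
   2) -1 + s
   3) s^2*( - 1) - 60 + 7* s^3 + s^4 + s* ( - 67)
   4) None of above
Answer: 1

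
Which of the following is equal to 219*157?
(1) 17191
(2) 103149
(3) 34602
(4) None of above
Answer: 4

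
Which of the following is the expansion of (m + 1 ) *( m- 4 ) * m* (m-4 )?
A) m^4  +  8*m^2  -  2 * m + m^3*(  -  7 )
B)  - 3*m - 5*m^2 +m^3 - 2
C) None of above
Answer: C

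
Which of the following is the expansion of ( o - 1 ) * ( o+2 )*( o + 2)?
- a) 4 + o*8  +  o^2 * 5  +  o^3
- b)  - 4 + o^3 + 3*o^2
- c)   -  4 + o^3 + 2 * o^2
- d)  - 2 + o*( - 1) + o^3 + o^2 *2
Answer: b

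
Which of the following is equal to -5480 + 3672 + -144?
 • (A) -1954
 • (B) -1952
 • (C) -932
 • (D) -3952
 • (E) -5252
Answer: B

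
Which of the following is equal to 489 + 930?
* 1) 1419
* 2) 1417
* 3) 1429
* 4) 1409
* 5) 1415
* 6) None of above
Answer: 1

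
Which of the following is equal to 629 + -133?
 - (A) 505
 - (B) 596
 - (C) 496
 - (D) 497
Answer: C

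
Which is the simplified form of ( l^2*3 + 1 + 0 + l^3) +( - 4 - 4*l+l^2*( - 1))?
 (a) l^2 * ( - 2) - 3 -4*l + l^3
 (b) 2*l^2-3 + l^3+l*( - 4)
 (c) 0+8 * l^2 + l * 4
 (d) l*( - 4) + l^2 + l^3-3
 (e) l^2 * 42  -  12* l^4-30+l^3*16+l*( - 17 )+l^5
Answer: b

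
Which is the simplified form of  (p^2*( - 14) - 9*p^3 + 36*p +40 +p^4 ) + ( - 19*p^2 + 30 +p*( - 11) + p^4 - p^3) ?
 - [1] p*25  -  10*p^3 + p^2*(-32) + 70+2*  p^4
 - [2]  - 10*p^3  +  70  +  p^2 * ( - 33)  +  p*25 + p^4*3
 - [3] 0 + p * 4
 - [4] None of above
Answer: 4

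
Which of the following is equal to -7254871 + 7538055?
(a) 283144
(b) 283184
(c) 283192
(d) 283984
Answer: b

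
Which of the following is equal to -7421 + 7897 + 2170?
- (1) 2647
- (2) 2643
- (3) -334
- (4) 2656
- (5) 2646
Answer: 5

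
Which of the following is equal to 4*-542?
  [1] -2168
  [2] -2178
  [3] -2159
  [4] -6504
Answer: 1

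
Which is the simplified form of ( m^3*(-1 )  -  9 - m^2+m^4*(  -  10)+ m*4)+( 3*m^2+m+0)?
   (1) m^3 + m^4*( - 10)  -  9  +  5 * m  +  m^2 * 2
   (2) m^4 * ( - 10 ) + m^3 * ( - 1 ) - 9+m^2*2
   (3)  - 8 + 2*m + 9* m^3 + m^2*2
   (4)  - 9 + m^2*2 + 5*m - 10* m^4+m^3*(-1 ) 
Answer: 4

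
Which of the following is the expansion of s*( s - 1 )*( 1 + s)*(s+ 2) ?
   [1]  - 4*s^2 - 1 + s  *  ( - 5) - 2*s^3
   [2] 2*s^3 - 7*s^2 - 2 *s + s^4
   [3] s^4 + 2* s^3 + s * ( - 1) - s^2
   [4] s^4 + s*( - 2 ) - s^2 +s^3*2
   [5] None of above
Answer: 4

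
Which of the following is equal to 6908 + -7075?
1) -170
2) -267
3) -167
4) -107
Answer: 3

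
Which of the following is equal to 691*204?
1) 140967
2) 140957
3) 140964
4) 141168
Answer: 3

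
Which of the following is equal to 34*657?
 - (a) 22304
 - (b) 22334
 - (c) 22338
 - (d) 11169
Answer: c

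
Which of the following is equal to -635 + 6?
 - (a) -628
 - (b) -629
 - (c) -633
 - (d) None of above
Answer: b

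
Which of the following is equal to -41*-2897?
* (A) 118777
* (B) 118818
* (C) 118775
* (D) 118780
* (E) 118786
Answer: A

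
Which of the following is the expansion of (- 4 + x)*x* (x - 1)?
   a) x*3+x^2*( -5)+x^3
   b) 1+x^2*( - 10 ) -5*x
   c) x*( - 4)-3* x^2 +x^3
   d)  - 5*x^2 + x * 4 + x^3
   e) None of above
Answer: d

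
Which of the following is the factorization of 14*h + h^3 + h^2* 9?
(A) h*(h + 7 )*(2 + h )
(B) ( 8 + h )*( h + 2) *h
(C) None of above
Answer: A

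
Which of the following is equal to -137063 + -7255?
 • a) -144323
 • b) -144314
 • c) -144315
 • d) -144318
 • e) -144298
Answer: d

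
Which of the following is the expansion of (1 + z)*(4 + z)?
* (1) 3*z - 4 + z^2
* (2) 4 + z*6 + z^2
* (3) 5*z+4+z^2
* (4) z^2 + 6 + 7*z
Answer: 3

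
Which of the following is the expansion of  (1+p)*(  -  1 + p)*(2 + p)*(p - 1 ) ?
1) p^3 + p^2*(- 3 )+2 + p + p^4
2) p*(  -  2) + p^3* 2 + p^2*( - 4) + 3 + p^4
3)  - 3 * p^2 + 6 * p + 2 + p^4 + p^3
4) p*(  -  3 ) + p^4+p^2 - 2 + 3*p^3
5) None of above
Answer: 5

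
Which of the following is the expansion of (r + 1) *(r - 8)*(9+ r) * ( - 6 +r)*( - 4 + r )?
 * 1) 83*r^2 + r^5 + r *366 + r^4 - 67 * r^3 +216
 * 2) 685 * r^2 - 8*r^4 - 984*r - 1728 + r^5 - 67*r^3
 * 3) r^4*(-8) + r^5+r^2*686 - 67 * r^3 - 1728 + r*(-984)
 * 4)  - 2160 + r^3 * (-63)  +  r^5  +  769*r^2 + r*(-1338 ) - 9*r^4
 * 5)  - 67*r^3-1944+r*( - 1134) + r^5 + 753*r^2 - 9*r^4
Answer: 3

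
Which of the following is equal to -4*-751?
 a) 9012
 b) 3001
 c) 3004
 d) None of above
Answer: c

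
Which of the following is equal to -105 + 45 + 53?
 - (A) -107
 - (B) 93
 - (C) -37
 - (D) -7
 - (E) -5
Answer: D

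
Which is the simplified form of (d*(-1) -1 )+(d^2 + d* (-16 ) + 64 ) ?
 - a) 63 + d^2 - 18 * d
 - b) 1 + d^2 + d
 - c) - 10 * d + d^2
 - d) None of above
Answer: d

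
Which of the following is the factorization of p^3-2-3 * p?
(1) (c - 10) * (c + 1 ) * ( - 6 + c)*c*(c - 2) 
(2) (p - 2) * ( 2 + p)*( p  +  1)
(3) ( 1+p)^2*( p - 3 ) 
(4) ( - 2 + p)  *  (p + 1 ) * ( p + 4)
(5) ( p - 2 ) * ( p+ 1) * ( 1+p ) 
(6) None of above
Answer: 5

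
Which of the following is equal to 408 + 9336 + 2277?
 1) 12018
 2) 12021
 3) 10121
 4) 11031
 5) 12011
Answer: 2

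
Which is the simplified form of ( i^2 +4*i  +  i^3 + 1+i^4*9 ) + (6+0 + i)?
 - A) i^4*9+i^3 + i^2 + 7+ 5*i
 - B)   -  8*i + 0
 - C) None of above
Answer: A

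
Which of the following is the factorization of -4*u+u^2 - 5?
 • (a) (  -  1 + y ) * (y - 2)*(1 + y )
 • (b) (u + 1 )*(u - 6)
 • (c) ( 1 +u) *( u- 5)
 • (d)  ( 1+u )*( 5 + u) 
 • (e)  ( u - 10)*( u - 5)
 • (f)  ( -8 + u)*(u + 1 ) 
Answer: c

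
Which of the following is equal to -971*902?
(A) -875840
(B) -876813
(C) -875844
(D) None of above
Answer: D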